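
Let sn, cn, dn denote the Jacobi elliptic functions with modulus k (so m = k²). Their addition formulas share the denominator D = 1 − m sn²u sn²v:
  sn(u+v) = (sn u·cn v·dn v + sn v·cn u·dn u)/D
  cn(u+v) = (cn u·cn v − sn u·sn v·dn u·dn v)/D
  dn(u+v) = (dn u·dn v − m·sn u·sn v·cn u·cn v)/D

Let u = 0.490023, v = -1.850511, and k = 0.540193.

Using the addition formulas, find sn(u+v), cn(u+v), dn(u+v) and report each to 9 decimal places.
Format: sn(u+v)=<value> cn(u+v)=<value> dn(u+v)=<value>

sn(u+v)=-0.956771983 cn(u+v)=0.290839084 dn(u+v)=0.856081091

sn u = 0.4658405919155588, cn u = 0.8848686585724244, dn u = 0.9678199132064318
sn v = -0.9929167105349272, cn v = -0.1188124822588084, dn v = 0.8439850766884009
m = k² = 0.291808477249
D = 1 − m·sn²u·sn²v = 0.9375693003787564
sn(u+v) = (sn u·cn v·dn v + sn v·cn u·dn u)/D = -0.8970400386931182/0.9375693003787564 = -0.9567719829678027
cn(u+v) = (cn u·cn v − sn u·sn v·dn u·dn v)/D = 0.2726817962280571/0.9375693003787564 = 0.2908390837006928
dn(u+v) = (dn u·dn v − m·sn u·sn v·cn u·cn v)/D = 0.8026353499826228/0.9375693003787564 = 0.8560810914546548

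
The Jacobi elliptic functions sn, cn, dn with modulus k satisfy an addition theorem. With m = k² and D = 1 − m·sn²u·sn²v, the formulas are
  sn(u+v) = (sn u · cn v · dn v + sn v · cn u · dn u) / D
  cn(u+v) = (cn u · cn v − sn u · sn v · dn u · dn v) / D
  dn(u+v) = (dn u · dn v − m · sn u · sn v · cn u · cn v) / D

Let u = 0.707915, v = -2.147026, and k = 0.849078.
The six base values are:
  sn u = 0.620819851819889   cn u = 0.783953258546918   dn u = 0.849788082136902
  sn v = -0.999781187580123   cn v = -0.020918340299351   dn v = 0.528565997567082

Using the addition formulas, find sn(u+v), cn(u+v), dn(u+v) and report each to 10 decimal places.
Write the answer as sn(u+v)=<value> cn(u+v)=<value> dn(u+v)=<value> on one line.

m = k² = 0.720933450084
D = 1 − m·sn²u·sn²v = 0.722261369770543
sn(u+v) = (sn u·cn v·dn v + sn v·cn u·dn u)/D = -0.6729125979021675/0.722261369770543 = -0.9316746347876071
cn(u+v) = (cn u·cn v − sn u·sn v·dn u·dn v)/D = 0.2623930674529663/0.722261369770543 = 0.3632937859272836
dn(u+v) = (dn u·dn v − m·sn u·sn v·cn u·cn v)/D = 0.4418309937946313/0.722261369770543 = 0.6117328328593812

sn(u+v)=-0.9316746348 cn(u+v)=0.3632937859 dn(u+v)=0.6117328329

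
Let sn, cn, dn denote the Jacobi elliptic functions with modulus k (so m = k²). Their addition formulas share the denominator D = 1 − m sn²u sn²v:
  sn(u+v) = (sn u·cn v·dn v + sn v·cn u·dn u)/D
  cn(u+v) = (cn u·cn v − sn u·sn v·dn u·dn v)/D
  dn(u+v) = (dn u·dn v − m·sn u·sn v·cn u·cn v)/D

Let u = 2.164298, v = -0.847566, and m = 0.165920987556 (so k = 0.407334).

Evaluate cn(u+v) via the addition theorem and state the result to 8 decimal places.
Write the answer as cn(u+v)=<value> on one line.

cn(u+v)=0.29426567

sn u = 0.8871486823252057, cn u = -0.4614837109245041, dn u = 0.932424121925367
sn v = -0.7399714997968168, cn v = 0.6726382233329069, dn v = 0.9534928765736599
m = k² = 0.165920987556
D = 1 − m·sn²u·sn²v = 0.9284970213673376
cn(u+v) = (cn u·cn v − sn u·sn v·dn u·dn v)/D = 0.2732248004904201/0.9284970213673376 = 0.294265672589945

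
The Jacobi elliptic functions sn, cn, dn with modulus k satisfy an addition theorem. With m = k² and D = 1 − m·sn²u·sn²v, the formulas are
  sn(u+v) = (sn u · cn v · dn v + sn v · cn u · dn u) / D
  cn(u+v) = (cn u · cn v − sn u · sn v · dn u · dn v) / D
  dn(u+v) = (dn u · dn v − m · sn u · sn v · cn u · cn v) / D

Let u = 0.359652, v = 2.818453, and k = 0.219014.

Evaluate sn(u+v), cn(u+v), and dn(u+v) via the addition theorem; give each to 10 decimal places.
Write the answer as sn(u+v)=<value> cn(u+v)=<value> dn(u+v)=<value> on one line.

sn u = 0.3516093696192194, cn u = 0.9361468107065126, dn u = 0.9970305232419108
sn v = 0.3536736317703255, cn v = -0.93536889096783, dn v = 0.9969955012213669
m = k² = 0.047967132196
D = 1 − m·sn²u·sn²v = 0.9992582287487521
sn(u+v) = (sn u·cn v·dn v + sn v·cn u·dn u)/D = 0.002210943901335245/0.9992582287487521 = 0.002212585133378123
cn(u+v) = (cn u·cn v − sn u·sn v·dn u·dn v)/D = -0.9992557827949552/0.9992582287487521 = -0.999997552230518
dn(u+v) = (dn u·dn v − m·sn u·sn v·cn u·cn v)/D = 0.9992581114234997/0.9992582287487521 = 0.9999998825876545

sn(u+v)=0.0022125851 cn(u+v)=-0.9999975522 dn(u+v)=0.9999998826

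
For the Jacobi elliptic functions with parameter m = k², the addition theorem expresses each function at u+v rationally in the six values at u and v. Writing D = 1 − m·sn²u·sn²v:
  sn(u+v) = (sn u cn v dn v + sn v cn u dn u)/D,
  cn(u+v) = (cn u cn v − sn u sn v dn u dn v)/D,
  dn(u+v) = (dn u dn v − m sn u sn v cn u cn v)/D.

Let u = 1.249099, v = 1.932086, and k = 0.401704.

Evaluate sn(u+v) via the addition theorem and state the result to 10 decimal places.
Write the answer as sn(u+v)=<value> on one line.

sn u = 0.9358913578288145, cn u = 0.3522887542078769, dn u = 0.9266394220626194
sn v = 0.9644381178708679, cn v = -0.2643087527829865, dn v = 0.9219038940495368
m = k² = 0.161366103616
D = 1 − m·sn²u·sn²v = 0.8685344628794328
sn(u+v) = (sn u·cn v·dn v + sn v·cn u·dn u)/D = 0.08678957081685405/0.8685344628794328 = 0.09992645603160355

sn(u+v)=0.0999264560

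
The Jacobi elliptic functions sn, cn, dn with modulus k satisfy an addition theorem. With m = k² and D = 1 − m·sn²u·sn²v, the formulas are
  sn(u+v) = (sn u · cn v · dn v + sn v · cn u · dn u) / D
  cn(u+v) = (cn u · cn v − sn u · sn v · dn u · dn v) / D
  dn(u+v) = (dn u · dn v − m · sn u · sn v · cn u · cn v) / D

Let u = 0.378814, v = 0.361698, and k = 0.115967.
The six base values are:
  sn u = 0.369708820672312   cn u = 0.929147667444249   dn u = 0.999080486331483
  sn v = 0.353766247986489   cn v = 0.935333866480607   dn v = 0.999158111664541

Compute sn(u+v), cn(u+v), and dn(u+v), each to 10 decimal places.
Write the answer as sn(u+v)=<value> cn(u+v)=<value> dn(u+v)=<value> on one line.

m = k² = 0.013448345089
D = 1 − m·sn²u·sn²v = 0.9997699505176697
sn(u+v) = (sn u·cn v·dn v + sn v·cn u·dn u)/D = 0.6739088937284196/0.9997699505176697 = 0.6740639617938877
cn(u+v) = (cn u·cn v − sn u·sn v·dn u·dn v)/D = 0.7385030513896618/0.9997699505176697 = 0.7386729827269495
dn(u+v) = (dn u·dn v − m·sn u·sn v·cn u·cn v)/D = 0.9967107629803909/0.9997699505176697 = 0.996940108536274

sn(u+v)=0.6740639618 cn(u+v)=0.7386729827 dn(u+v)=0.9969401085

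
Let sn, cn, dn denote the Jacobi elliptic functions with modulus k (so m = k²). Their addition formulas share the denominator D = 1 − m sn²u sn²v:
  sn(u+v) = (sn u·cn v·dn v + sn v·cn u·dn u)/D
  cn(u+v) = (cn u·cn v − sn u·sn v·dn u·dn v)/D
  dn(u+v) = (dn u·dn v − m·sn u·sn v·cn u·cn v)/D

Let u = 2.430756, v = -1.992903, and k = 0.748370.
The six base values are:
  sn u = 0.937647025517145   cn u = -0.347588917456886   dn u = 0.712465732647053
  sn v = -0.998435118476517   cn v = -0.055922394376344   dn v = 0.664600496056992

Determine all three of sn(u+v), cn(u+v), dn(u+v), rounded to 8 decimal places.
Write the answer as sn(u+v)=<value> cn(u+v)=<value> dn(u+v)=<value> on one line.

m = k² = 0.5600576569
D = 1 − m·sn²u·sn²v = 0.5091472864995438
sn(u+v) = (sn u·cn v·dn v + sn v·cn u·dn u)/D = 0.2124090201385377/0.5091472864995438 = 0.4171858041292497
cn(u+v) = (cn u·cn v − sn u·sn v·dn u·dn v)/D = 0.4627238566506323/0.5091472864995438 = 0.908821217200078
dn(u+v) = (dn u·dn v − m·sn u·sn v·cn u·cn v)/D = 0.4836967092932183/0.5091472864995438 = 0.9500133303639863

sn(u+v)=0.41718580 cn(u+v)=0.90882122 dn(u+v)=0.95001333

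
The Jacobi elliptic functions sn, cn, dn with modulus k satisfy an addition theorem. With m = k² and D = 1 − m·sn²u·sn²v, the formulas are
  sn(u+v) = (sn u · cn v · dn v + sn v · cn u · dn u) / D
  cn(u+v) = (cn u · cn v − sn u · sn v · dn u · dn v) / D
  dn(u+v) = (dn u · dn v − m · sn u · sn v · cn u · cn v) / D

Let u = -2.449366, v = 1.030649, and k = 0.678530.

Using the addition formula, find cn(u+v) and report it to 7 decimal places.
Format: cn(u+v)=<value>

sn u = -0.8895857278203794, cn u = -0.456768248522471, dn u = 0.7972792728159547
sn v = 0.8210178969363087, cn v = 0.5709024548119239, dn v = 0.8304552955631532
m = k² = 0.4604029609
D = 1 − m·sn²u·sn²v = 0.7544053117551679
cn(u+v) = (cn u·cn v − sn u·sn v·dn u·dn v)/D = 0.2228085855545069/0.7544053117551679 = 0.2953433414143515

cn(u+v)=0.2953433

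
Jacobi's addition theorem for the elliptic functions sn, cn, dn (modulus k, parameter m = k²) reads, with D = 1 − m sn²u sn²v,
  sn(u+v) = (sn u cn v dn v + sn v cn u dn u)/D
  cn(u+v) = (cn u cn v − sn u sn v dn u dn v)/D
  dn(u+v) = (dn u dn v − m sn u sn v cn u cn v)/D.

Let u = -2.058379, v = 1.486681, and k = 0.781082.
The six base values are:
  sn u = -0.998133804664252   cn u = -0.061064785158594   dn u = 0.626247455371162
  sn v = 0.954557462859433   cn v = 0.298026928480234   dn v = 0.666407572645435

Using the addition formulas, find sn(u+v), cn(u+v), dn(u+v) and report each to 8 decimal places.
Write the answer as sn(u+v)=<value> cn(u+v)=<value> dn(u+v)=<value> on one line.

m = k² = 0.610089090724
D = 1 − m·sn²u·sn²v = 0.4461719563605828
sn(u+v) = (sn u·cn v·dn v + sn v·cn u·dn u)/D = -0.2347406297606133/0.4461719563605828 = -0.5261214346042469
cn(u+v) = (cn u·cn v − sn u·sn v·dn u·dn v)/D = 0.3794288489061163/0.4461719563605828 = 0.850409451999429
dn(u+v) = (dn u·dn v − m·sn u·sn v·cn u·cn v)/D = 0.4067573919095639/0.4461719563605828 = 0.9116605965724004

sn(u+v)=-0.52612143 cn(u+v)=0.85040945 dn(u+v)=0.91166060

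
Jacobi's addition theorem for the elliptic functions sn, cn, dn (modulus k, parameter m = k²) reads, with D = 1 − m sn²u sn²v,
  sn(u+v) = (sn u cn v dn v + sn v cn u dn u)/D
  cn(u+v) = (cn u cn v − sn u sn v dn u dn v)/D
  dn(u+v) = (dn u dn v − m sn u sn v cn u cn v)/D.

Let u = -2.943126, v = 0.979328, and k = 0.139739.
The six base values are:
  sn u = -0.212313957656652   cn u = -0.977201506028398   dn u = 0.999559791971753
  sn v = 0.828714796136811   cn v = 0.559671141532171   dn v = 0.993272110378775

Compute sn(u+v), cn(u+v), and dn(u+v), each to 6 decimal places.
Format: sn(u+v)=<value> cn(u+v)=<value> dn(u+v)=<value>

m = k² = 0.019526988121
D = 1 − m·sn²u·sn²v = 0.9993954913219687
sn(u+v) = (sn u·cn v·dn v + sn v·cn u·dn u)/D = -0.927491403860696/0.9993954913219687 = -0.9280524196020134
cn(u+v) = (cn u·cn v − sn u·sn v·dn u·dn v)/D = -0.3722244535749828/0.9993954913219687 = -0.3724496025918789
dn(u+v) = (dn u·dn v − m·sn u·sn v·cn u·cn v)/D = 0.9909558243800112/0.9993954913219687 = 0.9915552281201571

sn(u+v)=-0.928052 cn(u+v)=-0.372450 dn(u+v)=0.991555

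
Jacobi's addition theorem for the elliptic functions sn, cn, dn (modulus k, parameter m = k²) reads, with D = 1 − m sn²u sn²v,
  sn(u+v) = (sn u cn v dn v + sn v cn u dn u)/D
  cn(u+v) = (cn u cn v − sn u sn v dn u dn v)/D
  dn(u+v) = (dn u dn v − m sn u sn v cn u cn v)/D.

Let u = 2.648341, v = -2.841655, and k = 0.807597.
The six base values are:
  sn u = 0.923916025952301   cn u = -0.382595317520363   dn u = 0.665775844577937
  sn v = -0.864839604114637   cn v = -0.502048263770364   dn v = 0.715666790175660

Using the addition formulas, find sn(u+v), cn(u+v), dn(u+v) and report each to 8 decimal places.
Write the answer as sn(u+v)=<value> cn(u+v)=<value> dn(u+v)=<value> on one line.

m = k² = 0.652212914409
D = 1 − m·sn²u·sn²v = 0.5835857977094637
sn(u+v) = (sn u·cn v·dn v + sn v·cn u·dn u)/D = -0.1116680562647928/0.5835857977094637 = -0.1913481388736371
cn(u+v) = (cn u·cn v − sn u·sn v·dn u·dn v)/D = 0.5728024340889572/0.5835857977094637 = 0.9815222308993288
dn(u+v) = (dn u·dn v − m·sn u·sn v·cn u·cn v)/D = 0.5765756222514682/0.5835857977094637 = 0.9879877552100993

sn(u+v)=-0.19134814 cn(u+v)=0.98152223 dn(u+v)=0.98798776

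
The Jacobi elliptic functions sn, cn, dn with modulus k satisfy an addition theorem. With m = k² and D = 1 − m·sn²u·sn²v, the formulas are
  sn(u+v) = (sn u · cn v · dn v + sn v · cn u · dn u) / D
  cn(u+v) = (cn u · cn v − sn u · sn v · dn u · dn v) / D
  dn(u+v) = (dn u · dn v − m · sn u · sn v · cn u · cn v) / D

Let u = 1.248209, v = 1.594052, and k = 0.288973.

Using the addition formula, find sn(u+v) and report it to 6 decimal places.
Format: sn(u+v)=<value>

sn u = 0.9419593373766077, cn u = 0.3357269824262299, dn u = 0.9622404668204521
sn v = 0.9999427988194964, cn v = 0.01069575098027595, dn v = 0.9573422367221067
m = k² = 0.083505394729
D = 1 − m·sn²u·sn²v = 0.925915192191036
sn(u+v) = (sn u·cn v·dn v + sn v·cn u·dn u)/D = 0.3326767965881309/0.925915192191036 = 0.3592951054198629

sn(u+v)=0.359295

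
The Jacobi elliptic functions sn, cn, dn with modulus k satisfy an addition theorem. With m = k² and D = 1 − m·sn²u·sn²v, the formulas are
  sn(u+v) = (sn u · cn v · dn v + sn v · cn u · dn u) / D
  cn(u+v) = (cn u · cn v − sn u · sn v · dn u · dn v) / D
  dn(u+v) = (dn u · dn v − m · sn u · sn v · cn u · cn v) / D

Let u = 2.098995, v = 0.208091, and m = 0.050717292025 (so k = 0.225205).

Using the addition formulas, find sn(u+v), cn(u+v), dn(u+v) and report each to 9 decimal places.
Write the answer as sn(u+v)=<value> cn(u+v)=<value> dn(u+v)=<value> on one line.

sn(u+v)=0.764752978 cn(u+v)=-0.644323585 dn(u+v)=0.985057429

sn u = 0.8796465153868729, cn u = -0.4756280142797857, dn u = 0.980181654396562
sn v = 0.2065185866079599, cn v = 0.9784426776185974, dn v = 0.9989178701059688
m = k² = 0.050717292025
D = 1 − m·sn²u·sn²v = 0.9983262495049376
sn(u+v) = (sn u·cn v·dn v + sn v·cn u·dn u)/D = 0.7634729723763668/0.9983262495049376 = 0.7647529780519817
cn(u+v) = (cn u·cn v − sn u·sn v·dn u·dn v)/D = -0.6432451483698812/0.9983262495049376 = -0.6443235852897403
dn(u+v) = (dn u·dn v − m·sn u·sn v·cn u·cn v)/D = 0.9834086884007379/0.9983262495049376 = 0.9850574287597895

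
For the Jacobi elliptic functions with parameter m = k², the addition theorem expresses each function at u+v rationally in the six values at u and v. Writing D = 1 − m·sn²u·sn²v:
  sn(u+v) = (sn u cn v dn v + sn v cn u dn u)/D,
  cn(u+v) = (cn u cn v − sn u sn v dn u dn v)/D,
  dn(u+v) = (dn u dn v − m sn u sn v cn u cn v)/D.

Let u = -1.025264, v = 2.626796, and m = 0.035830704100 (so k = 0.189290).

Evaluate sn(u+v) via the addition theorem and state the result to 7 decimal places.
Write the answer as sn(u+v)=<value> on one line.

sn(u+v)=0.9998707

sn u = -0.8521370727384984, cn u = 0.5233186498345564, dn u = 0.9869052532287359
sn v = 0.5163782658414962, cn v = -0.8563606054499057, dn v = 0.9952114688235203
m = k² = 0.0358307041
D = 1 − m·sn²u·sn²v = 0.9930623853740409
sn(u+v) = (sn u·cn v·dn v + sn v·cn u·dn u)/D = 0.9929340315122618/0.9930623853740409 = 0.9998707494476988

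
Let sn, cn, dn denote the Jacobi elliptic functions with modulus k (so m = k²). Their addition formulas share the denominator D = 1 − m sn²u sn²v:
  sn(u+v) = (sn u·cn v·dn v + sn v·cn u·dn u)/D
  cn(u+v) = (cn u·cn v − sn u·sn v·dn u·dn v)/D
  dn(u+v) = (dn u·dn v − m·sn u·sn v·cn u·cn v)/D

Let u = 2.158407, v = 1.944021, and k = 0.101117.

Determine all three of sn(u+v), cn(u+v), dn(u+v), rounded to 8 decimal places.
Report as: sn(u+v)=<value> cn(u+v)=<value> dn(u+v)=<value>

sn u = 0.8359712254021779, cn u = -0.5487732776835813, dn u = 0.9964208581415847
sn v = 0.9332726546805165, cn v = -0.3591686957762067, dn v = 0.9955372187249377
m = k² = 0.010224647689
D = 1 − m·sn²u·sn²v = 0.9937763079932438
sn(u+v) = (sn u·cn v·dn v + sn v·cn u·dn u)/D = -0.8092367416524167/0.9937763079932438 = -0.8143047234508214
cn(u+v) = (cn u·cn v − sn u·sn v·dn u·dn v)/D = -0.5768251435993947/0.9937763079932438 = -0.5804376085038609
dn(u+v) = (dn u·dn v − m·sn u·sn v·cn u·cn v)/D = 0.9904017344394641/0.9937763079932438 = 0.9966042926092753

sn(u+v)=-0.81430472 cn(u+v)=-0.58043761 dn(u+v)=0.99660429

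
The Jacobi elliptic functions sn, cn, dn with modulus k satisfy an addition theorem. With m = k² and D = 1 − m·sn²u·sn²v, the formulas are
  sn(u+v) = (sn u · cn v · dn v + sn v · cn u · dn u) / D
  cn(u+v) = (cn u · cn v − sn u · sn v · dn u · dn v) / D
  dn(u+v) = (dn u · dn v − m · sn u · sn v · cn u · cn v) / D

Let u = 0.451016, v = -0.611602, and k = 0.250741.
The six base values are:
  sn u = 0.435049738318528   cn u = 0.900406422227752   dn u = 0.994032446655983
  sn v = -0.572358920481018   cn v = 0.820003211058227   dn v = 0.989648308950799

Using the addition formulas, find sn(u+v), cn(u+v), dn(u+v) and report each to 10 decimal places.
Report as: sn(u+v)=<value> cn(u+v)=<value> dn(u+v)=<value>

sn(u+v)=-0.1598540831 cn(u+v)=0.9871406547 dn(u+v)=0.9991963948

m = k² = 0.062871049081
D = 1 − m·sn²u·sn²v = 0.9961017881040744
sn(u+v) = (sn u·cn v·dn v + sn v·cn u·dn u)/D = -0.1592309379660409/0.9961017881040744 = -0.1598540830542151
cn(u+v) = (cn u·cn v − sn u·sn v·dn u·dn v)/D = 0.9832925712414333/0.9961017881040744 = 0.9871406546844761
dn(u+v) = (dn u·dn v − m·sn u·sn v·cn u·cn v)/D = 0.9953013155713089/0.9961017881040744 = 0.999196394844056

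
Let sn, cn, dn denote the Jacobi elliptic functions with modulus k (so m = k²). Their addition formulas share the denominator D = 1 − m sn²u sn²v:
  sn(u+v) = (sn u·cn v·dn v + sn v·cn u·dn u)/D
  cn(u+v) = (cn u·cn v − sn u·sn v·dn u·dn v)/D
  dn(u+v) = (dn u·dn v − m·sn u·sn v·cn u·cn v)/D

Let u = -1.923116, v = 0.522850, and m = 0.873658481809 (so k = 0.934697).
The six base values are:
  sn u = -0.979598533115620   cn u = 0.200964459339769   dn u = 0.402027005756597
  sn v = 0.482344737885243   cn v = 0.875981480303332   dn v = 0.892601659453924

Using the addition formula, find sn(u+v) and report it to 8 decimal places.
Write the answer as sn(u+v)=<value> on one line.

sn(u+v)=-0.90314093

m = k² = 0.873658481809
D = 1 − m·sn²u·sn²v = 0.8049468179131761
sn(u+v) = (sn u·cn v·dn v + sn v·cn u·dn u)/D = -0.7269804186757082/0.8049468179131761 = -0.9031409311740672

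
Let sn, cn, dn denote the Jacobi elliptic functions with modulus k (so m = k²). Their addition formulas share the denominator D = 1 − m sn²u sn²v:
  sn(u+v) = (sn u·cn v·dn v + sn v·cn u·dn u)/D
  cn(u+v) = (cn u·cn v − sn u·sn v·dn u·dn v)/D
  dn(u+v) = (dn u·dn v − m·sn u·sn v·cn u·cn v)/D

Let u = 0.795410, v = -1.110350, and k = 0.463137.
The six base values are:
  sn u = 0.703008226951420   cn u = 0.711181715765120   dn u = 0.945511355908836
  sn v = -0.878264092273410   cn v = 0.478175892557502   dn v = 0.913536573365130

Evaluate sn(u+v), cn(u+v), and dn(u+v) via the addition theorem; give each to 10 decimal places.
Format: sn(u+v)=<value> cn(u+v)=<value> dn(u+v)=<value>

sn(u+v)=-0.3087193078 cn(u+v)=0.9511531890 dn(u+v)=0.9897256741

m = k² = 0.214495880769
D = 1 − m·sn²u·sn²v = 0.9182307479708128
sn(u+v) = (sn u·cn v·dn v + sn v·cn u·dn u)/D = -0.2834755609246089/0.9182307479708128 = -0.3087193078113079
cn(u+v) = (cn u·cn v − sn u·sn v·dn u·dn v)/D = 0.8733781041894265/0.9182307479708128 = 0.9511531890208364
dn(u+v) = (dn u·dn v − m·sn u·sn v·cn u·cn v)/D = 0.908796546041917/0.9182307479708128 = 0.9897256741295754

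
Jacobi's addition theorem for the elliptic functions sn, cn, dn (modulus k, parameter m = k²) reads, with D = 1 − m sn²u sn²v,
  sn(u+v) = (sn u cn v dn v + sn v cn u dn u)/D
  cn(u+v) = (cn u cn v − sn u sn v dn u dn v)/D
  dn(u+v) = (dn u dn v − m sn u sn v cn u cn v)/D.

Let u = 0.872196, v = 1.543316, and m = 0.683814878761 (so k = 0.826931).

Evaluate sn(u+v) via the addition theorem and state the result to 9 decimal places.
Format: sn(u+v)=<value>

sn(u+v)=0.978576218

sn u = 0.7229233289199164, cn u = 0.6909282600265721, dn u = 0.8016395326465608
sn v = 0.9569450656987388, cn v = 0.2902690841871321, dn v = 0.6113924469948654
m = k² = 0.683814878761
D = 1 − m·sn²u·sn²v = 0.6727368995493951
sn(u+v) = (sn u·cn v·dn v + sn v·cn u·dn u)/D = 0.6583243309505759/0.6727368995493951 = 0.9785762181196351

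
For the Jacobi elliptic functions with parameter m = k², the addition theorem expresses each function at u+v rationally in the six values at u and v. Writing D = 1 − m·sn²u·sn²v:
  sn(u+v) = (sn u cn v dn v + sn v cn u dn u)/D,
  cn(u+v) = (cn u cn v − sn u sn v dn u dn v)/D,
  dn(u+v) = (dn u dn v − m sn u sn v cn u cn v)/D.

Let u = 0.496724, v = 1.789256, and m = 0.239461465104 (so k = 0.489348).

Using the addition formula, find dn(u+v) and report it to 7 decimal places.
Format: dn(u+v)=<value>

dn(u+v)=0.9071598

sn u = 0.4724595839050496, cn u = 0.8813523367962823, dn u = 0.9729069208779341
sn v = 0.9954669957807267, cn v = -0.09510762488515108, dn v = 0.8733295907472062
m = k² = 0.239461465104
D = 1 − m·sn²u·sn²v = 0.947031375752118
dn(u+v) = (dn u·dn v − m·sn u·sn v·cn u·cn v)/D = 0.8591088392288015/0.947031375752118 = 0.9071598483698707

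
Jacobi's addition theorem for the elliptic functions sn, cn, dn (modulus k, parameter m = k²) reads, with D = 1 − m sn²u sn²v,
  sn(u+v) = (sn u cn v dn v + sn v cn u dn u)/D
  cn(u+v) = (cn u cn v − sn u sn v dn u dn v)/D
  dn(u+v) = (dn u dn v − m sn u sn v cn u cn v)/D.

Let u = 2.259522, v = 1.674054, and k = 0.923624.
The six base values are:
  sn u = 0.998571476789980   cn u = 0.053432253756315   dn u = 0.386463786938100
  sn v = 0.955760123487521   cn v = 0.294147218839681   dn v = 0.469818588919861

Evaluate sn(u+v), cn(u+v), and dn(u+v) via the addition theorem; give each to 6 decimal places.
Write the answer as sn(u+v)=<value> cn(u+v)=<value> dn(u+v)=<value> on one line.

sn(u+v)=0.707475 cn(u+v)=-0.706739 dn(u+v)=0.756978

m = k² = 0.853081293376
D = 1 − m·sn²u·sn²v = 0.2229543282277726
sn(u+v) = (sn u·cn v·dn v + sn v·cn u·dn u)/D = 0.1577345093374608/0.2229543282277726 = 0.7074745334224573
cn(u+v) = (cn u·cn v − sn u·sn v·dn u·dn v)/D = -0.1575704827674519/0.2229543282277726 = -0.706738837590433
dn(u+v) = (dn u·dn v − m·sn u·sn v·cn u·cn v)/D = 0.1687715030305556/0.2229543282277726 = 0.7569779172806043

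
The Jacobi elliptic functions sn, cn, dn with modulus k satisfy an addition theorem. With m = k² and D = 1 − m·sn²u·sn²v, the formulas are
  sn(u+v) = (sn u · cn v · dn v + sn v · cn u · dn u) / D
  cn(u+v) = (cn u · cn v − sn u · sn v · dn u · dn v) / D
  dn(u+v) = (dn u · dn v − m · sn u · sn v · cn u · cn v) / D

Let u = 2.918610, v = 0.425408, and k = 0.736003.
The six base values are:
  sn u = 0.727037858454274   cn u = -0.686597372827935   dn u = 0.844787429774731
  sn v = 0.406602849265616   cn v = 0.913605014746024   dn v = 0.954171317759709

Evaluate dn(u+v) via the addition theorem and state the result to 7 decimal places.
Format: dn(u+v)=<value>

dn(u+v)=0.9515670

m = k² = 0.541700416009
D = 1 − m·sn²u·sn²v = 0.9526615475099346
dn(u+v) = (dn u·dn v − m·sn u·sn v·cn u·cn v)/D = 0.9065213068606656/0.9526615475099346 = 0.9515670168803702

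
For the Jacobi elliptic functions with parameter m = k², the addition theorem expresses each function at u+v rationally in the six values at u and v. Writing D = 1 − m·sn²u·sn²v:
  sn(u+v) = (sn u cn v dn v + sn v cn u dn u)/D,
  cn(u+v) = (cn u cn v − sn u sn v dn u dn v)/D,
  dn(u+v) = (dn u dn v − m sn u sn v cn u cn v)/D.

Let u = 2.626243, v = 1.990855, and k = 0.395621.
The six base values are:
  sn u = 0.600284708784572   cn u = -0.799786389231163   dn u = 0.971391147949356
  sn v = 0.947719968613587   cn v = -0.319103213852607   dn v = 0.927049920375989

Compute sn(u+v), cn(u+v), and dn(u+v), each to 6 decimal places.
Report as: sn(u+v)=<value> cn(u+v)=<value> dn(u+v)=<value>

sn(u+v)=-0.962631 cn(u+v)=-0.270816 dn(u+v)=0.924642

m = k² = 0.156515975641
D = 1 − m·sn²u·sn²v = 0.9493437196558247
sn(u+v) = (sn u·cn v·dn v + sn v·cn u·dn u)/D = -0.9138677683341719/0.9493437196558247 = -0.9626310780941235
cn(u+v) = (cn u·cn v − sn u·sn v·dn u·dn v)/D = -0.2570976469162592/0.9493437196558247 = -0.2708161876390434
dn(u+v) = (dn u·dn v − m·sn u·sn v·cn u·cn v)/D = 0.877803228683798/0.9493437196558247 = 0.9246421612206346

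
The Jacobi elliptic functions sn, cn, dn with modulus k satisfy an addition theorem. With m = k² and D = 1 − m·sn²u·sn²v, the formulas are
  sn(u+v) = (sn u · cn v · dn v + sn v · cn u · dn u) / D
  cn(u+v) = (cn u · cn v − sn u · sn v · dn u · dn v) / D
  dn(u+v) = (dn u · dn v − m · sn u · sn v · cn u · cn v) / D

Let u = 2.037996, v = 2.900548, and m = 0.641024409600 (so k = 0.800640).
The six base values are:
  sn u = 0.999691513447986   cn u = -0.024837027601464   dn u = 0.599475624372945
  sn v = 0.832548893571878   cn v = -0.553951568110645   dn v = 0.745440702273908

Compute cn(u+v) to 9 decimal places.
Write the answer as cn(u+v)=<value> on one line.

m = k² = 0.6410244096
D = 1 − m·sn²u·sn²v = 0.555955930677522
cn(u+v) = (cn u·cn v − sn u·sn v·dn u·dn v)/D = -0.358170782347607/0.555955930677522 = -0.6442431181750649

cn(u+v)=-0.644243118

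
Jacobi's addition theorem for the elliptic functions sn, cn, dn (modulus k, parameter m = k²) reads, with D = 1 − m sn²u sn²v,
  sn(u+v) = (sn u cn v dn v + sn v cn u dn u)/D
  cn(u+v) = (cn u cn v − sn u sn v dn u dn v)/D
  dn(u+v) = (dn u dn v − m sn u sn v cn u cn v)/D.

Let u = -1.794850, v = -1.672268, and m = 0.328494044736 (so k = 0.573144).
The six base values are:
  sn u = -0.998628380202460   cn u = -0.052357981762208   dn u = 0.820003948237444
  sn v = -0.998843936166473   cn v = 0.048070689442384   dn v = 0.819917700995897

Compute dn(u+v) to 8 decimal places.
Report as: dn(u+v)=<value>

dn(u+v)=0.99999550

m = k² = 0.328494044736
D = 1 − m·sn²u·sn²v = 0.6731634753540382
dn(u+v) = (dn u·dn v − m·sn u·sn v·cn u·cn v)/D = 0.6731604450129942/0.6731634753540382 = 0.9999954983578954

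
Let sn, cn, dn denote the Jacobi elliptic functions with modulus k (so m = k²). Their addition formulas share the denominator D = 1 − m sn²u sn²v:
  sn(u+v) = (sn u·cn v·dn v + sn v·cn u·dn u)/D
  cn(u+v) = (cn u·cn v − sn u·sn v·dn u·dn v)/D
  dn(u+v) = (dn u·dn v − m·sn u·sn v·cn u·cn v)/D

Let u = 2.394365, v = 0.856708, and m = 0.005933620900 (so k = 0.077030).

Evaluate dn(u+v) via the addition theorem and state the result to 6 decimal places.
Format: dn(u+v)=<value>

sn u = 0.6827561478601087, cn u = -0.7306463183779314, dn u = 0.998616045969756
sn v = 0.7553390781776978, cn v = 0.6553341719898831, dn v = 0.9983058894961047
m = k² = 0.0059336209
D = 1 − m·sn²u·sn²v = 0.998421898464538
dn(u+v) = (dn u·dn v − m·sn u·sn v·cn u·cn v)/D = 0.9983894816357749/0.998421898464538 = 0.999967531933331

dn(u+v)=0.999968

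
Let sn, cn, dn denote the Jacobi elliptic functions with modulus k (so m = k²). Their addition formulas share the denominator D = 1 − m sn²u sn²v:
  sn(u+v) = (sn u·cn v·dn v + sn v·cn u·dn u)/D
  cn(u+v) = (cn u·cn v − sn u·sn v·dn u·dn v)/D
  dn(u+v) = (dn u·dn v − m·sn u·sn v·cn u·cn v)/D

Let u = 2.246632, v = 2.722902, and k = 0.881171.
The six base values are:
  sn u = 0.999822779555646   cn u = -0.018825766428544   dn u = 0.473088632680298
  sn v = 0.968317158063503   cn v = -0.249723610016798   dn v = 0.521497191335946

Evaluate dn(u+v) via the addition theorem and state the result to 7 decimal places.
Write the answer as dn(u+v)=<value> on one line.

m = k² = 0.776462331241
D = 1 − m·sn²u·sn²v = 0.2722173450910765
dn(u+v) = (dn u·dn v − m·sn u·sn v·cn u·cn v)/D = 0.243180338092328/0.2722173450910765 = 0.893331532606662

dn(u+v)=0.8933315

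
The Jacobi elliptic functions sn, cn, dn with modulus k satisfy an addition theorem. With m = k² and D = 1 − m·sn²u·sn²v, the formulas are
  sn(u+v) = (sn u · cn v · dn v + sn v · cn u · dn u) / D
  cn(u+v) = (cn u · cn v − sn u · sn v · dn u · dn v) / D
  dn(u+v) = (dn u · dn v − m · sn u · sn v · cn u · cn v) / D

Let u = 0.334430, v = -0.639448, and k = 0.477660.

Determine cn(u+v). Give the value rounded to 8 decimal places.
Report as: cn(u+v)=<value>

cn(u+v)=0.95415879

sn u = 0.3269182055091797, cn u = 0.9450526371089907, dn u = 0.9877324444040235
sn v = -0.5894002860808716, cn v = 0.8078411370856195, dn v = 0.9595515636636249
m = k² = 0.2281590756
D = 1 − m·sn²u·sn²v = 0.9915289616876327
cn(u+v) = (cn u·cn v − sn u·sn v·dn u·dn v)/D = 0.9460760751640766/0.9915289616876327 = 0.9541587908373418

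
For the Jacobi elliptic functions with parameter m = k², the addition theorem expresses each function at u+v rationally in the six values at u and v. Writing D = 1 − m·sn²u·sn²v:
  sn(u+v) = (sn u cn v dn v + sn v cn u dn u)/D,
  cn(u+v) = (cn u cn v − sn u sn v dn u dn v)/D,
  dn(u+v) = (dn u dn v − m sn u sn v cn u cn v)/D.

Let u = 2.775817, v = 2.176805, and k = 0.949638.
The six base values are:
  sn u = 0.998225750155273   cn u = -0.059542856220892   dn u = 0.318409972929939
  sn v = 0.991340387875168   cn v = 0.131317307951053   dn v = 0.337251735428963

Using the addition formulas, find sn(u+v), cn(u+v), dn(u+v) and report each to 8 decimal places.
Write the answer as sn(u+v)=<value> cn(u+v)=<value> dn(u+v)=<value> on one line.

m = k² = 0.901812331044
D = 1 − m·sn²u·sn²v = 0.1168808409631504
sn(u+v) = (sn u·cn v·dn v + sn v·cn u·dn u)/D = 0.02541355250181469/0.1168808409631504 = 0.2174312940632155
cn(u+v) = (cn u·cn v − sn u·sn v·dn u·dn v)/D = -0.1140845402913593/0.1168808409631504 = -0.9760756284028382
dn(u+v) = (dn u·dn v − m·sn u·sn v·cn u·cn v)/D = 0.1143621296890169/0.1168808409631504 = 0.9784506061611276

sn(u+v)=0.21743129 cn(u+v)=-0.97607563 dn(u+v)=0.97845061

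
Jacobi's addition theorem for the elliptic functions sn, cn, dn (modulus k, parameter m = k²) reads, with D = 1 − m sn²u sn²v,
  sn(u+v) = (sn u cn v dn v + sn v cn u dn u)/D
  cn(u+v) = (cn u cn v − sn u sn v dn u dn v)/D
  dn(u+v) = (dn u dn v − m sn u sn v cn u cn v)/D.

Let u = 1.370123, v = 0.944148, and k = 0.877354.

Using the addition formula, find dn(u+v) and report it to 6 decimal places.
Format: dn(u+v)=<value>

sn u = 0.9093214510244864, cn u = 0.4160943387102529, dn u = 0.6029264019900976
sn v = 0.7545628738106091, cn v = 0.6562277573119525, dn v = 0.7494872695703932
m = k² = 0.769750041316
D = 1 − m·sn²u·sn²v = 0.6376106219053668
dn(u+v) = (dn u·dn v − m·sn u·sn v·cn u·cn v)/D = 0.3076711412011381/0.6376106219053668 = 0.4825376658276595

dn(u+v)=0.482538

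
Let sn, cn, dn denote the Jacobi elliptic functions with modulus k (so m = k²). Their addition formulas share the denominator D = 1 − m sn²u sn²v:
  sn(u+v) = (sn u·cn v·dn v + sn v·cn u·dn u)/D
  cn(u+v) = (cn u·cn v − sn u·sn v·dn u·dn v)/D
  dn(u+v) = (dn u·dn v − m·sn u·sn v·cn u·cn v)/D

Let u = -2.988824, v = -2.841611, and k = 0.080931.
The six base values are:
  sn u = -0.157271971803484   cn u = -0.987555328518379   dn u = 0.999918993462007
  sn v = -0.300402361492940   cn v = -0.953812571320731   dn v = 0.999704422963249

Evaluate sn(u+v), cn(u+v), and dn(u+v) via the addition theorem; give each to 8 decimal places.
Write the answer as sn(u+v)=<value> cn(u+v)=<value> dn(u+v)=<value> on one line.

m = k² = 0.006549826761
D = 1 − m·sn²u·sn²v = 0.9999853802764088
sn(u+v) = (sn u·cn v·dn v + sn v·cn u·dn u)/D = 0.4466035659793101/0.9999853802764088 = 0.4466100952954563
cn(u+v) = (cn u·cn v − sn u·sn v·dn u·dn v)/D = 0.8947156060006543/0.9999853802764088 = 0.8947286866867427
dn(u+v) = (dn u·dn v − m·sn u·sn v·cn u·cn v)/D = 0.9993319602310295/0.9999853802764088 = 0.9993465704016606

sn(u+v)=0.44661010 cn(u+v)=0.89472869 dn(u+v)=0.99934657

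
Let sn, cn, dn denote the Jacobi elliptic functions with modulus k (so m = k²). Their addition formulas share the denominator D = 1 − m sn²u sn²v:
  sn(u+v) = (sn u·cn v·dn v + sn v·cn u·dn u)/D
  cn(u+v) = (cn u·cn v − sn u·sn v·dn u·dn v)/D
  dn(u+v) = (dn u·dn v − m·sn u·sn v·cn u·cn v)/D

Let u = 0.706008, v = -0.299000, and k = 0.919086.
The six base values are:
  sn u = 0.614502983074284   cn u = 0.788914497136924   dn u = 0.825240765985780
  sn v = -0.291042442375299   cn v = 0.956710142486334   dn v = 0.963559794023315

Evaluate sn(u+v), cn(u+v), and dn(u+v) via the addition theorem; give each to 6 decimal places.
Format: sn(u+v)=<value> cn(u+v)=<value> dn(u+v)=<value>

m = k² = 0.844719075396
D = 1 − m·sn²u·sn²v = 0.9729807714464162
sn(u+v) = (sn u·cn v·dn v + sn v·cn u·dn u)/D = 0.3769964409333752/0.9729807714464162 = 0.3874654587191265
cn(u+v) = (cn u·cn v − sn u·sn v·dn u·dn v)/D = 0.8969756212562476/0.9729807714464162 = 0.9218842217434773
dn(u+v) = (dn u·dn v − m·sn u·sn v·cn u·cn v)/D = 0.9091945726636583/0.9729807714464162 = 0.9344424878120311

sn(u+v)=0.387465 cn(u+v)=0.921884 dn(u+v)=0.934442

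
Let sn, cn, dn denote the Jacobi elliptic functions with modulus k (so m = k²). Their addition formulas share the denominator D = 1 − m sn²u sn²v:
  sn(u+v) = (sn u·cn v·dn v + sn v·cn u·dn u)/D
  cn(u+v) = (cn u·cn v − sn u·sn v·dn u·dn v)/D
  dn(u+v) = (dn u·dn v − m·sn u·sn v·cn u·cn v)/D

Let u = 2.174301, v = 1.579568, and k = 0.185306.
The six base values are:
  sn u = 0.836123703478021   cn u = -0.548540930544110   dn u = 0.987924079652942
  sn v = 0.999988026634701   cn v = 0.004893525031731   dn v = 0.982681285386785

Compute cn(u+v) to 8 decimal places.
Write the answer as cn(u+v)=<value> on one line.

m = k² = 0.034338313636
D = 1 − m·sn²u·sn²v = 0.9759945620201938
cn(u+v) = (cn u·cn v − sn u·sn v·dn u·dn v)/D = -0.8143955985997944/0.9759945620201938 = -0.8344263690507572

cn(u+v)=-0.83442637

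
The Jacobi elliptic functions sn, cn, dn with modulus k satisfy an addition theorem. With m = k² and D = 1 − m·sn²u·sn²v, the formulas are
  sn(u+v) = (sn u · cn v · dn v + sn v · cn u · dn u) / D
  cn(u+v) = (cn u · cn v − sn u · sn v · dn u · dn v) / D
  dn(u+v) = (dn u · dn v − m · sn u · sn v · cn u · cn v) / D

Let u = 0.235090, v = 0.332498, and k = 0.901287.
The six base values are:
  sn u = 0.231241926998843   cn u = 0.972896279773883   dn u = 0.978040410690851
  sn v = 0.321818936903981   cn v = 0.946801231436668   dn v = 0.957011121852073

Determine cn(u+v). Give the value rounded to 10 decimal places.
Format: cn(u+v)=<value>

m = k² = 0.812318256369
D = 1 − m·sn²u·sn²v = 0.9955013462782167
cn(u+v) = (cn u·cn v − sn u·sn v·dn u·dn v)/D = 0.851484449738716/0.9955013462782167 = 0.8553322935444311

cn(u+v)=0.8553322935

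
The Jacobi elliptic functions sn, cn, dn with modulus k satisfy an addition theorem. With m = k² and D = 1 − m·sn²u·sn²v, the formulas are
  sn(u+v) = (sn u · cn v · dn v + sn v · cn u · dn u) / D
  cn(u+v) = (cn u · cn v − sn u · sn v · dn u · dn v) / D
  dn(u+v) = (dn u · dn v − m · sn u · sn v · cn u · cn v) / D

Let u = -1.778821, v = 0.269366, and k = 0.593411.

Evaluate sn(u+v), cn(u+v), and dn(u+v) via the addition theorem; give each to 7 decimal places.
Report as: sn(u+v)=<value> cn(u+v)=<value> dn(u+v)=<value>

sn(u+v)=-0.9818566 cn(u+v)=0.1896250 dn(u+v)=0.8127271

sn u = -0.9996448264680782, cn u = -0.02664997027401452, dn u = 0.8050549545640146
sn v = 0.2650317226830285, cn v = 0.9642396932151602, dn v = 0.9875552062452773
m = k² = 0.352136614921
D = 1 − m·sn²u·sn²v = 0.9752828524938153
sn(u+v) = (sn u·cn v·dn v + sn v·cn u·dn u)/D = -0.9575878922956145/0.9752828524938153 = -0.9818565863708621
cn(u+v) = (cn u·cn v − sn u·sn v·dn u·dn v)/D = 0.184938019069405/0.9752828524938153 = 0.1896250083722022
dn(u+v) = (dn u·dn v − m·sn u·sn v·cn u·cn v)/D = 0.7926388337710846/0.9752828524938153 = 0.8127271301287552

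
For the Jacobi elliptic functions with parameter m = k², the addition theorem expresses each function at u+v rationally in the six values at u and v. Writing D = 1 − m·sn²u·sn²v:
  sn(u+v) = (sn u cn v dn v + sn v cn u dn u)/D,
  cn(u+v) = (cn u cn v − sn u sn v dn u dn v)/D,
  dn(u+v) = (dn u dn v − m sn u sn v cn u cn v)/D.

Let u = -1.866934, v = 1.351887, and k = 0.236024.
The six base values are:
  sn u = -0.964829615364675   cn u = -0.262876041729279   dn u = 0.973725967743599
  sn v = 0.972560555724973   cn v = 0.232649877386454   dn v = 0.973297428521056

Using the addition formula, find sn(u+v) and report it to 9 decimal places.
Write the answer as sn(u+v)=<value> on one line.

m = k² = 0.055707328576
D = 1 − m·sn²u·sn²v = 0.9509491104876795
sn(u+v) = (sn u·cn v·dn v + sn v·cn u·dn u)/D = -0.4674192072293043/0.9509491104876795 = -0.491529149219768

sn(u+v)=-0.491529149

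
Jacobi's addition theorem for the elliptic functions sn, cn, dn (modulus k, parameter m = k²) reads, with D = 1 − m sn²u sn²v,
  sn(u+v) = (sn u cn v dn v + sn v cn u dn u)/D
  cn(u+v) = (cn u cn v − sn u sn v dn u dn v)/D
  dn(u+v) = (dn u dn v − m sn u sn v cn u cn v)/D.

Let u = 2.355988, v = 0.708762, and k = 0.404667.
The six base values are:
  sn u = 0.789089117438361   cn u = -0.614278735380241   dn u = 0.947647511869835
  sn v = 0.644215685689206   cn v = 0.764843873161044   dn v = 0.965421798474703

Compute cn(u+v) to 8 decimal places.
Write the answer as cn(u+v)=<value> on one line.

cn(u+v)=-0.97621034

m = k² = 0.163755380889
D = 1 − m·sn²u·sn²v = 0.9576834476302665
cn(u+v) = (cn u·cn v − sn u·sn v·dn u·dn v)/D = -0.9349004869027548/0.9576834476302665 = -0.9762103430064633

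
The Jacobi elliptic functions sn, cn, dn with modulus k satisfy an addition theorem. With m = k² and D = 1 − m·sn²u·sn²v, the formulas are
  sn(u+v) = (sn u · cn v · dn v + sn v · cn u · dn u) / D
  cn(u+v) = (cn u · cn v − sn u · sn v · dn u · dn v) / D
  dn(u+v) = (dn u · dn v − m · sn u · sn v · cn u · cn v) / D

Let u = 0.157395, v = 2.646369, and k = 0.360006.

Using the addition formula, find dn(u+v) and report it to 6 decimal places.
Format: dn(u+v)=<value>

dn(u+v)=0.987873

sn u = 0.1566631816231811, cn u = 0.9876520883001778, dn u = 0.9984082709447601
sn v = 0.5652497630583507, cn v = -0.8249198175353035, dn v = 0.9790763373363499
m = k² = 0.129604320036
D = 1 − m·sn²u·sn²v = 0.998983671415653
dn(u+v) = (dn u·dn v − m·sn u·sn v·cn u·cn v)/D = 0.9868685788236448/0.998983671415653 = 0.9878725819663899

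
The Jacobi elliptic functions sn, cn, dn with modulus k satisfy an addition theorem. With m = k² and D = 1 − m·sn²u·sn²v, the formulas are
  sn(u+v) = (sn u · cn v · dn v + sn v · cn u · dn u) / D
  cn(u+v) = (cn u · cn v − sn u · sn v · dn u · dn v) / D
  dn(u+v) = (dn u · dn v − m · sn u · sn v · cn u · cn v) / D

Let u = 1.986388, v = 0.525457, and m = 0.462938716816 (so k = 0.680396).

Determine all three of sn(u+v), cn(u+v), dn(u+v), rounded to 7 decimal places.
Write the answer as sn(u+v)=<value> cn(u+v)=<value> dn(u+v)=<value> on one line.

sn u = 0.9928886931529862, cn u = -0.1190463901550783, dn u = 0.7373073108204115
sn v = 0.4924631851636054, cn v = 0.8703332759687616, dn v = 0.9421932432414206
m = k² = 0.462938716816
D = 1 − m·sn²u·sn²v = 0.8893192296974377
sn(u+v) = (sn u·cn v·dn v + sn v·cn u·dn u)/D = 0.7709653507705169/0.8893192296974377 = 0.8669163164646885
cn(u+v) = (cn u·cn v − sn u·sn v·dn u·dn v)/D = -0.4432844687341728/0.8893192296974377 = -0.4984537092321573
dn(u+v) = (dn u·dn v − m·sn u·sn v·cn u·cn v)/D = 0.7181390341678418/0.8893192296974377 = 0.8075154682218729

sn(u+v)=0.8669163 cn(u+v)=-0.4984537 dn(u+v)=0.8075155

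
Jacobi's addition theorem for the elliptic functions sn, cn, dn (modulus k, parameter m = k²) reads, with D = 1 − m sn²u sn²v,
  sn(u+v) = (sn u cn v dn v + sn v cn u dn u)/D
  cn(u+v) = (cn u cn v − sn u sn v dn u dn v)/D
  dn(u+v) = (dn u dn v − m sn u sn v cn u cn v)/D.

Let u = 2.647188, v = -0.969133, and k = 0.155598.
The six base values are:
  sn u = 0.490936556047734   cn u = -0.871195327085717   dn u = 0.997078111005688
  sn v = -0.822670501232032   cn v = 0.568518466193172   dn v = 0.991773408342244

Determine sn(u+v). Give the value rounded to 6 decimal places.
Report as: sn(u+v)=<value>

sn(u+v)=0.995354

m = k² = 0.024210737604
D = 1 − m·sn²u·sn²v = 0.9960507864894532
sn(u+v) = (sn u·cn v·dn v + sn v·cn u·dn u)/D = 0.9914229616518773/0.9960507864894532 = 0.995353826430993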